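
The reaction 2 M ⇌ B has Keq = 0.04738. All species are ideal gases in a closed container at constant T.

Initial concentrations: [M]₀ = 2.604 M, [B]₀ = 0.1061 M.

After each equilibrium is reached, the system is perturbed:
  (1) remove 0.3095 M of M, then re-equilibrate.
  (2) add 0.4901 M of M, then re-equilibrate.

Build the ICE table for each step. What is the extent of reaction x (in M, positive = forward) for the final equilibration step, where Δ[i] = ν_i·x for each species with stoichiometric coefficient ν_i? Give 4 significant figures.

x = 0.07356 M

Q₀ = 0.01565 vs Keq = 0.04738 ⇒ Q<K, forward
Step 1:
                   M          B
  Initial      2.604     0.1061
  Change     -0.2936     0.1468
  Equil         2.31     0.2529
  solve Keq expr → x = 0.1468; check Q = 0.04738
Then remove 0.3095 M of M.
Step 2:
                   M          B
  Initial      2.001     0.2529
  Change     0.09111   -0.04555
  Equil        2.092     0.2074
  solve Keq expr → x = -0.04555; check Q = 0.04738
Then add 0.4901 M of M.
Step 3:
                   M          B
  Initial      2.582     0.2074
  Change     -0.1471    0.07356
  Equil        2.435     0.2809
  solve Keq expr → x = 0.07356; check Q = 0.04738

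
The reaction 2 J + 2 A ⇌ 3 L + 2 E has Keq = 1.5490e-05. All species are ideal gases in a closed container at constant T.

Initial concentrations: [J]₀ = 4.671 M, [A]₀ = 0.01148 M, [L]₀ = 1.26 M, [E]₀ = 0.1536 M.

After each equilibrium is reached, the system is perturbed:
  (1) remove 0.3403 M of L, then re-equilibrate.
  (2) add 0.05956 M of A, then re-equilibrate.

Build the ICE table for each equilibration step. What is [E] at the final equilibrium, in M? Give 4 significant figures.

[E]_eq = 0.007046 M

Q₀ = 16.41 vs Keq = 1.5490e-05 ⇒ Q>K, reverse
Step 1:
                   J          A          L          E
  init         4.671    0.01148       1.26     0.1536
  Δ           0.1507     0.1507     -0.226    -0.1507
  eq           4.822     0.1622      1.034   0.002927
  solve Keq expr → x = -0.07534; check Q = 1.5490e-05
Then remove 0.3403 M of L.
Step 2:
                   J          A          L          E
  init         4.822     0.1622     0.6937   0.002927
  Δ        -0.002283  -0.002283   0.003425   0.002283
  eq           4.819     0.1599     0.6971    0.00521
  solve Keq expr → x = 0.001142; check Q = 1.5490e-05
Then add 0.05956 M of A.
Step 3:
                   J          A          L          E
  init         4.819     0.2194     0.6971    0.00521
  Δ        -0.001837  -0.001837   0.002755   0.001837
  eq           4.818     0.2176     0.6999   0.007046
  solve Keq expr → x = 9.1830e-04; check Q = 1.5490e-05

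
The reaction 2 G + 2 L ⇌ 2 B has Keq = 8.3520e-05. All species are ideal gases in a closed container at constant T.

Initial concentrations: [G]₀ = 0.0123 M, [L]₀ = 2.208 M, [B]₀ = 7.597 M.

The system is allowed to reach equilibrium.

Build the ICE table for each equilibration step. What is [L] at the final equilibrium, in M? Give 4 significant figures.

[L]_eq = 9.214 M

Q₀ = 7.8248e+04 vs Keq = 8.3520e-05 ⇒ Q>K, reverse
Step 1:
                    G           L           B
  Initial      0.0123       2.208       7.597
  Change        7.006       7.006      -7.006
  Equil         7.018       9.214       0.591
  solve Keq expr → x = -3.503; check Q = 8.3520e-05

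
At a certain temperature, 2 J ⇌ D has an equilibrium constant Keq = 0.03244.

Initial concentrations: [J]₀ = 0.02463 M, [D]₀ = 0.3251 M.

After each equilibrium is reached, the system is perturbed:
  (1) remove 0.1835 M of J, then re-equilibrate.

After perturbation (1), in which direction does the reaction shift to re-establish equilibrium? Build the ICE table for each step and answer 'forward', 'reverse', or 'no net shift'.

Q₀ = 535.9 vs Keq = 0.03244 ⇒ Q>K, reverse
Step 1:
                  J         D
  init      0.02463    0.3251
  Δ           0.623   -0.3115
  eq         0.6476   0.01361
  solve Keq expr → x = -0.3115; check Q = 0.03244
Then remove 0.1835 M of J.
Step 2:
                  J         D
  init       0.4641   0.01361
  Δ         0.01247 -0.006237
  eq         0.4766  0.007368
  solve Keq expr → x = -0.006237; check Q = 0.03244

Direction: reverse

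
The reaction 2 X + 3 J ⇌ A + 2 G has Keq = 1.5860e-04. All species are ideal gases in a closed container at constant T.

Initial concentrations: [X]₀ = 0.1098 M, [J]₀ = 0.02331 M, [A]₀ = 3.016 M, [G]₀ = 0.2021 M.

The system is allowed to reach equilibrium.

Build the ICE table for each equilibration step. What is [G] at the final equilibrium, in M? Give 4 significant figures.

Q₀ = 8.0674e+05 vs Keq = 1.5860e-04 ⇒ Q>K, reverse
Step 1:
                   X          J          A          G
  Initial     0.1098    0.02331      3.016     0.2021
  Change      0.2017     0.3025    -0.1008    -0.2017
  Equil       0.3115     0.3258      2.915 4.2727e-04
  solve Keq expr → x = -0.1008; check Q = 1.5860e-04

[G]_eq = 4.2727e-04 M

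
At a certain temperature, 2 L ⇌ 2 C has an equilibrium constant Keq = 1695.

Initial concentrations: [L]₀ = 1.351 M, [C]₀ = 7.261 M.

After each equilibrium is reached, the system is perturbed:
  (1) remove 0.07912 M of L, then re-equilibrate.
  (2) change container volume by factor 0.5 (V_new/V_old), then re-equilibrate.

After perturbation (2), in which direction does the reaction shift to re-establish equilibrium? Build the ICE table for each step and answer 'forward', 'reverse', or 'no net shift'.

Direction: no net shift

Q₀ = 28.89 vs Keq = 1695 ⇒ Q<K, forward
Step 1:
                  L         C
  init        1.351     7.261
  Δ          -1.147     1.147
  eq         0.2042     8.408
  solve Keq expr → x = 0.5734; check Q = 1695
Then remove 0.07912 M of L.
Step 2:
                  L         C
  init       0.1251     8.408
  Δ         0.07724  -0.07724
  eq         0.2023     8.331
  solve Keq expr → x = -0.03862; check Q = 1695
Then change container volume by factor 0.5 (V_new/V_old).
Step 3:
                  L         C
  init       0.4047     16.66
  Δ               0         0
  eq         0.4047     16.66
  solve Keq expr → x = 0; check Q = 1695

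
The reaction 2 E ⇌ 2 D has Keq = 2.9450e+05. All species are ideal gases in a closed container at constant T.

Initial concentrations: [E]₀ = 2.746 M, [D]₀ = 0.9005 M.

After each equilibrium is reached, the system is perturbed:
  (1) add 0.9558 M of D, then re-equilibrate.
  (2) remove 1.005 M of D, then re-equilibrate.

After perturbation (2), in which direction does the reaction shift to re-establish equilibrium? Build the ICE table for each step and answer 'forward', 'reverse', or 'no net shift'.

Direction: forward

Q₀ = 0.1075 vs Keq = 2.9450e+05 ⇒ Q<K, forward
Step 1:
                   E          D
  Initial      2.746     0.9005
  Change      -2.739      2.739
  Equil     0.006707       3.64
  solve Keq expr → x = 1.37; check Q = 2.9450e+05
Then add 0.9558 M of D.
Step 2:
                   E          D
  Initial   0.006707      4.596
  Change    0.001758  -0.001758
  Equil     0.008465      4.594
  solve Keq expr → x = -8.7901e-04; check Q = 2.9450e+05
Then remove 1.005 M of D.
Step 3:
                   E          D
  Initial   0.008465      3.589
  Change   -0.001849   0.001849
  Equil     0.006617      3.591
  solve Keq expr → x = 9.2426e-04; check Q = 2.9450e+05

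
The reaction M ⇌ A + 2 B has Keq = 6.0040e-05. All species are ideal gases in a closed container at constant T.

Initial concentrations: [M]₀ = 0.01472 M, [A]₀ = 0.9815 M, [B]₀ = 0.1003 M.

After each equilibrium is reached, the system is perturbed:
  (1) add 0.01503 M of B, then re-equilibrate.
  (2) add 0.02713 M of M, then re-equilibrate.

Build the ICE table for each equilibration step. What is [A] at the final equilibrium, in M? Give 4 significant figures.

Q₀ = 0.6708 vs Keq = 6.0040e-05 ⇒ Q>K, reverse
Step 1:
                  M         A         B
  init      0.01472    0.9815    0.1003
  Δ         0.04914  -0.04914  -0.09827
  eq        0.06386    0.9324  0.002028
  solve Keq expr → x = -0.04914; check Q = 6.0040e-05
Then add 0.01503 M of B.
Step 2:
                  M         A         B
  init      0.06386    0.9324   0.01706
  Δ        0.007453 -0.007453  -0.01491
  eq        0.07131    0.9249  0.002152
  solve Keq expr → x = -0.007453; check Q = 6.0040e-05
Then add 0.02713 M of M.
Step 3:
                  M         A         B
  init      0.09844    0.9249  0.002152
  Δ       -1.8685e-04 1.8685e-04 3.7370e-04
  eq        0.09825    0.9251  0.002525
  solve Keq expr → x = 1.8685e-04; check Q = 6.0040e-05

[A]_eq = 0.9251 M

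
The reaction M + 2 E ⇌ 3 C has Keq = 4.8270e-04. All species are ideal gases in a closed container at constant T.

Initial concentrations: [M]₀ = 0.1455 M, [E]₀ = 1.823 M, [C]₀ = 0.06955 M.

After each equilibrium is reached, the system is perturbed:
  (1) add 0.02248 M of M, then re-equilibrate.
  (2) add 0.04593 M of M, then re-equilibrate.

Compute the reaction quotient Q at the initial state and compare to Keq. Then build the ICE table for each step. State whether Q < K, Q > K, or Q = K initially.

Q₀ = 6.9575e-04; Q > K (proceeds reverse)

Q₀ = 6.9575e-04 vs Keq = 4.8270e-04 ⇒ Q>K, reverse
Step 1:
                   M          E          C
  Initial     0.1455      1.823    0.06955
  Change    0.002505    0.00501  -0.007515
  Equil        0.148      1.828    0.06204
  solve Keq expr → x = -0.002505; check Q = 4.8270e-04
Then add 0.02248 M of M.
Step 2:
                   M          E          C
  Initial     0.1705      1.828    0.06204
  Change  -9.4306e-04  -0.001886   0.002829
  Equil       0.1695      1.826    0.06486
  solve Keq expr → x = 9.4306e-04; check Q = 4.8270e-04
Then add 0.04593 M of M.
Step 3:
                   M          E          C
  Initial     0.2155      1.826    0.06486
  Change   -0.001708  -0.003415   0.005123
  Equil       0.2138      1.823    0.06999
  solve Keq expr → x = 0.001708; check Q = 4.8270e-04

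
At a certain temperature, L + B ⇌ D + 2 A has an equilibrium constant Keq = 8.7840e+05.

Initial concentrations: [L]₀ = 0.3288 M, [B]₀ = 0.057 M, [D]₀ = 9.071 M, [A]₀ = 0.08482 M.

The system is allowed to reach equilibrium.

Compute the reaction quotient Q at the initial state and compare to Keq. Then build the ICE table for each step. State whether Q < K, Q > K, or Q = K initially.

Q₀ = 3.482; Q < K (proceeds forward)

Q₀ = 3.482 vs Keq = 8.7840e+05 ⇒ Q<K, forward
Step 1:
                  L         B         D         A
  init       0.3288     0.057     9.071   0.08482
  Δ          -0.057    -0.057     0.057     0.114
  eq         0.2718 1.5113e-06     9.128    0.1988
  solve Keq expr → x = 0.057; check Q = 8.7840e+05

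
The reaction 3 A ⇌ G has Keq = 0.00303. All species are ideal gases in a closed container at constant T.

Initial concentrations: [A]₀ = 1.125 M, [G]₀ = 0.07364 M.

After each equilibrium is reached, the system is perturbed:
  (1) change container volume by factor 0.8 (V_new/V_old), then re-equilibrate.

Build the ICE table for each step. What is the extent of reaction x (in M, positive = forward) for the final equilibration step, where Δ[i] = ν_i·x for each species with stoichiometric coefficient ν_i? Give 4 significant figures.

Q₀ = 0.05172 vs Keq = 0.00303 ⇒ Q>K, reverse
Step 1:
                   A          G
  init         1.125    0.07364
  Δ           0.1998    -0.0666
  eq           1.325   0.007045
  solve Keq expr → x = -0.0666; check Q = 0.00303
Then change container volume by factor 0.8 (V_new/V_old).
Step 2:
                   A          G
  init         1.656   0.008806
  Δ         -0.01383   0.004612
  eq           1.642    0.01342
  solve Keq expr → x = 0.004612; check Q = 0.00303

x = 0.004612 M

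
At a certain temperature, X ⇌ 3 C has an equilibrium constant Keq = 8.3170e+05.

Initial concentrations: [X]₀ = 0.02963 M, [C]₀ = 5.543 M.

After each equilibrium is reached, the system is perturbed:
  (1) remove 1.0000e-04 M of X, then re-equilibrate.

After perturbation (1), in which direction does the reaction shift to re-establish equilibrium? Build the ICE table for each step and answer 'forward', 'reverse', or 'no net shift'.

Direction: reverse

Q₀ = 5748 vs Keq = 8.3170e+05 ⇒ Q<K, forward
Step 1:
                   X          C
  init       0.02963      5.543
  Δ         -0.02942    0.08825
  eq      2.1471e-04      5.631
  solve Keq expr → x = 0.02942; check Q = 8.3170e+05
Then remove 1.0000e-04 M of X.
Step 2:
                   X          C
  init    1.1471e-04      5.631
  Δ       9.9966e-05 -2.9990e-04
  eq      2.1467e-04      5.631
  solve Keq expr → x = -9.9966e-05; check Q = 8.3170e+05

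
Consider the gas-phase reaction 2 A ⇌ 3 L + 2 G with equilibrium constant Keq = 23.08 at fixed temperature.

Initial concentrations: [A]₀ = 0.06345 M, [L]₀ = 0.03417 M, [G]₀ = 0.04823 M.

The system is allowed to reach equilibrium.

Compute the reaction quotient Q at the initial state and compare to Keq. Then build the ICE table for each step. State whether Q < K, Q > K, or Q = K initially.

Q₀ = 2.3052e-05 vs Keq = 23.08 ⇒ Q<K, forward
Step 1:
                  A         L         G
  I         0.06345   0.03417   0.04823
  C         -0.0624    0.0936    0.0624
  E        0.001052    0.1278    0.1106
  solve Keq expr → x = 0.0312; check Q = 23.08

Q₀ = 2.3052e-05; Q < K (proceeds forward)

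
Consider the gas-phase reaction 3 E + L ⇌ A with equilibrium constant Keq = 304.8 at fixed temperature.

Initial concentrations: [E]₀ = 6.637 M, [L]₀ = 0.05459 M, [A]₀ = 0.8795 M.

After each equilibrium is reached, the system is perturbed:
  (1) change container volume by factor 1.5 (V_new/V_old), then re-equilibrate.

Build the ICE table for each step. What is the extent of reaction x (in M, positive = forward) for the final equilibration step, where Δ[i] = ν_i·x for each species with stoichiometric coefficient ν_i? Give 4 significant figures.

x = -1.7887e-05 M

Q₀ = 0.05511 vs Keq = 304.8 ⇒ Q<K, forward
Step 1:
                  E         L         A
  I           6.637   0.05459    0.8795
  C         -0.1637  -0.05458   0.05458
  E           6.473 1.1298e-05    0.9341
  solve Keq expr → x = 0.05458; check Q = 304.8
Then change container volume by factor 1.5 (V_new/V_old).
Step 2:
                  E         L         A
  I           4.316 7.5319e-06    0.6227
  C       5.3660e-05 1.7887e-05 -1.7887e-05
  E           4.316 2.5419e-05    0.6227
  solve Keq expr → x = -1.7887e-05; check Q = 304.8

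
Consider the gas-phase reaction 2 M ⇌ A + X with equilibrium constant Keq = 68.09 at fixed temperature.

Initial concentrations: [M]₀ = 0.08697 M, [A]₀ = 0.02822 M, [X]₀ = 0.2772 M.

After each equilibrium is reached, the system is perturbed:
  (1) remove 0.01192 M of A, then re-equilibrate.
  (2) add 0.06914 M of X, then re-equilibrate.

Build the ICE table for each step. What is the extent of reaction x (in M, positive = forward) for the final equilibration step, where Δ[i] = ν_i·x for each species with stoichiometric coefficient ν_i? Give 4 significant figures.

Q₀ = 1.034 vs Keq = 68.09 ⇒ Q<K, forward
Step 1:
                    M           A           X
  init        0.08697     0.02822      0.2772
  Δ          -0.06995     0.03497     0.03497
  eq          0.01702     0.06319      0.3122
  solve Keq expr → x = 0.03497; check Q = 68.09
Then remove 0.01192 M of A.
Step 2:
                    M           A           X
  init        0.01702     0.05127      0.3122
  Δ         -0.001554  7.7709e-04  7.7709e-04
  eq          0.01547     0.05205       0.313
  solve Keq expr → x = 7.7709e-04; check Q = 68.09
Then add 0.06914 M of X.
Step 3:
                    M           A           X
  init        0.01547     0.05205      0.3821
  Δ          0.001485 -7.4230e-04 -7.4230e-04
  eq          0.01695     0.05131      0.3813
  solve Keq expr → x = -7.4230e-04; check Q = 68.09

x = -7.4230e-04 M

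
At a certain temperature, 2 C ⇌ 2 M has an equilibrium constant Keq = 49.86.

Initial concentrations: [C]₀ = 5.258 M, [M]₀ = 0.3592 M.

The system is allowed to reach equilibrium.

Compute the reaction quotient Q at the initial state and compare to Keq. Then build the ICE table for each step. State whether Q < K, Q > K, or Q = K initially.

Q₀ = 0.004667 vs Keq = 49.86 ⇒ Q<K, forward
Step 1:
                   C          M
  Initial      5.258     0.3592
  Change      -4.561      4.561
  Equil       0.6968       4.92
  solve Keq expr → x = 2.281; check Q = 49.86

Q₀ = 0.004667; Q < K (proceeds forward)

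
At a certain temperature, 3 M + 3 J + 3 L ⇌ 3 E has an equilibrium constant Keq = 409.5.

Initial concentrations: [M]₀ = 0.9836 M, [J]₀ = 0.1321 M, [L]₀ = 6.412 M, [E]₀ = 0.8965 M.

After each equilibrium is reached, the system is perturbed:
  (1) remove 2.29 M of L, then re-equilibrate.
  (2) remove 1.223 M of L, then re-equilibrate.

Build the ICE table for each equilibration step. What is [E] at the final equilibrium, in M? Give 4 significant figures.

Q₀ = 1.246 vs Keq = 409.5 ⇒ Q<K, forward
Step 1:
                  M         J         L         E
  I          0.9836    0.1321     6.412    0.8965
  C         -0.1076   -0.1076   -0.1076    0.1076
  E           0.876   0.02448     6.304     1.004
  solve Keq expr → x = 0.03587; check Q = 409.5
Then remove 2.29 M of L.
Step 2:
                  M         J         L         E
  I           0.876   0.02448     4.014     1.004
  C         0.01281   0.01281   0.01281  -0.01281
  E          0.8888    0.0373     4.027    0.9913
  solve Keq expr → x = -0.00427; check Q = 409.5
Then remove 1.223 M of L.
Step 3:
                  M         J         L         E
  I          0.8888    0.0373     2.804    0.9913
  C         0.01438   0.01438   0.01438  -0.01438
  E          0.9032   0.05168     2.819    0.9769
  solve Keq expr → x = -0.004794; check Q = 409.5

[E]_eq = 0.9769 M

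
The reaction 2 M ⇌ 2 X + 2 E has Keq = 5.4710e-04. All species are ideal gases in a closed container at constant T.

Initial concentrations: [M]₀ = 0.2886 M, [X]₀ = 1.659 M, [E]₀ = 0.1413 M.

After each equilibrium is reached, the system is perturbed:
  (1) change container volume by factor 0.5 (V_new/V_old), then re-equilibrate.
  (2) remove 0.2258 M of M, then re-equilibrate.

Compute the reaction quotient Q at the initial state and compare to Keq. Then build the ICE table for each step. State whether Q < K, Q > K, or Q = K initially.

Q₀ = 0.6598; Q > K (proceeds reverse)

Q₀ = 0.6598 vs Keq = 5.4710e-04 ⇒ Q>K, reverse
Step 1:
                   M          X          E
  I           0.2886      1.659     0.1413
  C           0.1348    -0.1348    -0.1348
  E           0.4234      1.524   0.006497
  solve Keq expr → x = -0.0674; check Q = 5.4710e-04
Then change container volume by factor 0.5 (V_new/V_old).
Step 2:
                   M          X          E
  I           0.8468      3.048    0.01299
  C         0.006434  -0.006434  -0.006434
  E           0.8532      3.042   0.006561
  solve Keq expr → x = -0.003217; check Q = 5.4710e-04
Then remove 0.2258 M of M.
Step 3:
                   M          X          E
  I           0.6274      3.042   0.006561
  C          0.00172   -0.00172   -0.00172
  E           0.6292       3.04    0.00484
  solve Keq expr → x = -8.6013e-04; check Q = 5.4710e-04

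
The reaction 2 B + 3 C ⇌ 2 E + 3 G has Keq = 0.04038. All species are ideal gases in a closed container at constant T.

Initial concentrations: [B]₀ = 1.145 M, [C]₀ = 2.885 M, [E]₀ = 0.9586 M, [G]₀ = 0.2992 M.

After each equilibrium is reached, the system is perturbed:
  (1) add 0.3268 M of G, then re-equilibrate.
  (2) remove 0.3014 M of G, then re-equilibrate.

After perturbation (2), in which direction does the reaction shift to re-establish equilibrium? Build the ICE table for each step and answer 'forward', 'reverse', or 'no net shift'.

Direction: forward

Q₀ = 7.8183e-04 vs Keq = 0.04038 ⇒ Q<K, forward
Step 1:
                    B           C           E           G
  I             1.145       2.885      0.9586      0.2992
  C           -0.2608     -0.3913      0.2608      0.3913
  E            0.8842       2.494       1.219      0.6905
  solve Keq expr → x = 0.1304; check Q = 0.04038
Then add 0.3268 M of G.
Step 2:
                    B           C           E           G
  I            0.8842       2.494       1.219       1.017
  C            0.1115      0.1672     -0.1115     -0.1672
  E            0.9956       2.661       1.108      0.8501
  solve Keq expr → x = -0.05573; check Q = 0.04038
Then remove 0.3014 M of G.
Step 3:
                    B           C           E           G
  I            0.9956       2.661       1.108      0.5487
  C           -0.1025     -0.1537      0.1025      0.1537
  E            0.8932       2.507        1.21      0.7024
  solve Keq expr → x = 0.05123; check Q = 0.04038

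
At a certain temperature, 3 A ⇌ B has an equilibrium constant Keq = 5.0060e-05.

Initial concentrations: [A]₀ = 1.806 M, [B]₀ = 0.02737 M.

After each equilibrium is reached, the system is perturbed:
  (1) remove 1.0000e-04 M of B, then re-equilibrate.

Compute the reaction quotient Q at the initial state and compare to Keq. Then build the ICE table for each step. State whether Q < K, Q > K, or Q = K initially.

Q₀ = 0.004646; Q > K (proceeds reverse)

Q₀ = 0.004646 vs Keq = 5.0060e-05 ⇒ Q>K, reverse
Step 1:
                  A         B
  I           1.806   0.02737
  C          0.0811  -0.02703
  E           1.887 3.3642e-04
  solve Keq expr → x = -0.02703; check Q = 5.0060e-05
Then remove 1.0000e-04 M of B.
Step 2:
                  A         B
  I           1.887 2.3642e-04
  C       -2.9952e-04 9.9840e-05
  E           1.887 3.3626e-04
  solve Keq expr → x = 9.9840e-05; check Q = 5.0060e-05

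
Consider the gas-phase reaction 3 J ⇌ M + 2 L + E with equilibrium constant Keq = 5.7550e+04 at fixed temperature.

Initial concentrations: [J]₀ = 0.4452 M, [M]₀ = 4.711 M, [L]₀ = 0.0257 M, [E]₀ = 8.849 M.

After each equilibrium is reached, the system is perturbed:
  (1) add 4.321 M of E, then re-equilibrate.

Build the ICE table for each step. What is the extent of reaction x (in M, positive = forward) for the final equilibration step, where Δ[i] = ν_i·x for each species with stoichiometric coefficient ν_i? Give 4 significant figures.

x = -0.00176 M

Q₀ = 0.312 vs Keq = 5.7550e+04 ⇒ Q<K, forward
Step 1:
                  J         M         L         E
  init       0.4452     4.711    0.0257     8.849
  Δ         -0.4048    0.1349    0.2698    0.1349
  eq        0.04043     4.846    0.2955     8.984
  solve Keq expr → x = 0.1349; check Q = 5.7550e+04
Then add 4.321 M of E.
Step 2:
                  J         M         L         E
  init      0.04043     4.846    0.2955      13.3
  Δ         0.00528  -0.00176  -0.00352  -0.00176
  eq        0.04571     4.844     0.292      13.3
  solve Keq expr → x = -0.00176; check Q = 5.7550e+04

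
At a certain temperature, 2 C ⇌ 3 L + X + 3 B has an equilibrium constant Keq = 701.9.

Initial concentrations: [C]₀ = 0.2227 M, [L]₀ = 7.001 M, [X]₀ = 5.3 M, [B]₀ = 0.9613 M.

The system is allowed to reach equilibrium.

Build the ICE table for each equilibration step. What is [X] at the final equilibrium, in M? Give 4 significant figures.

Q₀ = 3.2576e+04 vs Keq = 701.9 ⇒ Q>K, reverse
Step 1:
                    C           L           X           B
  Initial      0.2227       7.001         5.3      0.9613
  Change       0.3007      -0.451     -0.1503      -0.451
  Equil        0.5234        6.55        5.15      0.5103
  solve Keq expr → x = -0.1503; check Q = 701.9

[X]_eq = 5.15 M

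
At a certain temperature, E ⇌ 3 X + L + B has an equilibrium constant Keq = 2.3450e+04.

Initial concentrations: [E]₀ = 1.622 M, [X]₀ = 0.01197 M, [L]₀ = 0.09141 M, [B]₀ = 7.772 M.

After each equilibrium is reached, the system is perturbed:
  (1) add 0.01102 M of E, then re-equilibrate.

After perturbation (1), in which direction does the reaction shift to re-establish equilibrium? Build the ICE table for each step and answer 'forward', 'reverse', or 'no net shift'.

Q₀ = 7.5120e-07 vs Keq = 2.3450e+04 ⇒ Q<K, forward
Step 1:
                    E           X           L           B
  init          1.622     0.01197     0.09141       7.772
  Δ            -1.555       4.665       1.555       1.555
  eq          0.06699       4.677       1.646       9.327
  solve Keq expr → x = 1.555; check Q = 2.3450e+04
Then add 0.01102 M of E.
Step 2:
                    E           X           L           B
  init        0.07801       4.677       1.646       9.327
  Δ         -0.009351     0.02805    0.009351    0.009351
  eq          0.06866       4.705       1.656       9.336
  solve Keq expr → x = 0.009351; check Q = 2.3450e+04

Direction: forward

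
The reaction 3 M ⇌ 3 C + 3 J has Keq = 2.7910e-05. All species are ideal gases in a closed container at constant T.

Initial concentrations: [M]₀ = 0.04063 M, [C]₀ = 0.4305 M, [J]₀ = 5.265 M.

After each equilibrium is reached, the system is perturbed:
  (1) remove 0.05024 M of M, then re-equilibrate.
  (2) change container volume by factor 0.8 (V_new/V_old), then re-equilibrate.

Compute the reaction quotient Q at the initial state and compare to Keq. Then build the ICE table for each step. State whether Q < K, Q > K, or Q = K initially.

Q₀ = 1.7361e+05; Q > K (proceeds reverse)

Q₀ = 1.7361e+05 vs Keq = 2.7910e-05 ⇒ Q>K, reverse
Step 1:
                  M         C         J
  I         0.04063    0.4305     5.265
  C          0.4276   -0.4276   -0.4276
  E          0.4682  0.002936     4.837
  solve Keq expr → x = -0.1425; check Q = 2.7910e-05
Then remove 0.05024 M of M.
Step 2:
                  M         C         J
  I           0.418  0.002936     4.837
  C       3.1290e-04 -3.1290e-04 -3.1290e-04
  E          0.4183  0.002623     4.837
  solve Keq expr → x = -1.0430e-04; check Q = 2.7910e-05
Then change container volume by factor 0.8 (V_new/V_old).
Step 3:
                  M         C         J
  I          0.5228  0.003279     6.046
  C       6.5218e-04 -6.5218e-04 -6.5218e-04
  E          0.5235  0.002626     6.046
  solve Keq expr → x = -2.1739e-04; check Q = 2.7910e-05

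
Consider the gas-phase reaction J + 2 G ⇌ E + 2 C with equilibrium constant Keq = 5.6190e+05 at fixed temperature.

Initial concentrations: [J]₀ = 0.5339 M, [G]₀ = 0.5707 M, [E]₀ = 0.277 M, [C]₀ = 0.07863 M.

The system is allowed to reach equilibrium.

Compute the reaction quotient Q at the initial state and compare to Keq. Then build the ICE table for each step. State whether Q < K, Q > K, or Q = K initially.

Q₀ = 0.009849; Q < K (proceeds forward)

Q₀ = 0.009849 vs Keq = 5.6190e+05 ⇒ Q<K, forward
Step 1:
                    J           G           E           C
  Initial      0.5339      0.5707       0.277     0.07863
  Change      -0.2847     -0.5694      0.2847      0.5694
  Equil        0.2492    0.001298      0.5617       0.648
  solve Keq expr → x = 0.2847; check Q = 5.6190e+05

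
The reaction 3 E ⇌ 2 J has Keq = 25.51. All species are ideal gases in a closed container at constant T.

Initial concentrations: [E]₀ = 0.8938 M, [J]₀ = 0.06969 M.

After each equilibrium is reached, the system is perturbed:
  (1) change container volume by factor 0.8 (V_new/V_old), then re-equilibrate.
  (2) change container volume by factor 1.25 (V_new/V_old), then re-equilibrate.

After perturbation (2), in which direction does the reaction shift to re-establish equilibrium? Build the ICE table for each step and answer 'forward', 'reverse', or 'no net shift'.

Q₀ = 0.006802 vs Keq = 25.51 ⇒ Q<K, forward
Step 1:
                  E         J
  init       0.8938   0.06969
  Δ         -0.6743    0.4496
  eq         0.2195    0.5193
  solve Keq expr → x = 0.2248; check Q = 25.51
Then change container volume by factor 0.8 (V_new/V_old).
Step 2:
                  E         J
  init       0.2743    0.6491
  Δ        -0.01675   0.01117
  eq         0.2576    0.6602
  solve Keq expr → x = 0.005584; check Q = 25.51
Then change container volume by factor 1.25 (V_new/V_old).
Step 3:
                  E         J
  init       0.2061    0.5282
  Δ          0.0134 -0.008934
  eq         0.2195    0.5193
  solve Keq expr → x = -0.004467; check Q = 25.51

Direction: reverse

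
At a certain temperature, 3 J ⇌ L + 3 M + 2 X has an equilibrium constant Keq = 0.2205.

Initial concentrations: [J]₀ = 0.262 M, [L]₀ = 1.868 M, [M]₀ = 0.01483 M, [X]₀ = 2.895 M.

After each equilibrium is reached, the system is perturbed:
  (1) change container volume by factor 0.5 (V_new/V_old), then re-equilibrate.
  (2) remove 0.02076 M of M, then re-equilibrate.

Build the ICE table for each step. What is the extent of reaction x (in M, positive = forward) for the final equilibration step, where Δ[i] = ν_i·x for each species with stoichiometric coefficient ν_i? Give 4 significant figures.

x = 0.006143 M

Q₀ = 0.002839 vs Keq = 0.2205 ⇒ Q<K, forward
Step 1:
                  J         L         M         X
  Initial     0.262     1.868   0.01483     2.895
  Change   -0.03866   0.01289   0.03866   0.02578
  Equil      0.2233     1.881   0.05349     2.921
  solve Keq expr → x = 0.01289; check Q = 0.2205
Then change container volume by factor 0.5 (V_new/V_old).
Step 2:
                  J         L         M         X
  Initial    0.4467     3.762     0.107     5.842
  Change    0.04751  -0.01584  -0.04751  -0.03167
  Equil      0.4942     3.746   0.05948      5.81
  solve Keq expr → x = -0.01584; check Q = 0.2205
Then remove 0.02076 M of M.
Step 3:
                  J         L         M         X
  Initial    0.4942     3.746   0.03872      5.81
  Change   -0.01843  0.006143   0.01843   0.01229
  Equil      0.4757     3.752   0.05715     5.822
  solve Keq expr → x = 0.006143; check Q = 0.2205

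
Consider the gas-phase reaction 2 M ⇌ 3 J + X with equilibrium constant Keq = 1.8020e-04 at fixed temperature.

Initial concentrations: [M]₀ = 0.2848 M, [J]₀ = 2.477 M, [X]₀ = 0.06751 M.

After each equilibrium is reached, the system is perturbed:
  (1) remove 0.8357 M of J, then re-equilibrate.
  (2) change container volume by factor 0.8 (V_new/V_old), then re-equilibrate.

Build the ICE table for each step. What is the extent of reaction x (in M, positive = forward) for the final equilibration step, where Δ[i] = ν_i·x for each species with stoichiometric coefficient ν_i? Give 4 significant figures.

Q₀ = 12.65 vs Keq = 1.8020e-04 ⇒ Q>K, reverse
Step 1:
                  M         J         X
  Initial    0.2848     2.477   0.06751
  Change      0.135   -0.2025  -0.06751
  Equil      0.4198     2.274 2.6991e-06
  solve Keq expr → x = -0.06751; check Q = 1.8020e-04
Then remove 0.8357 M of J.
Step 2:
                  M         J         X
  Initial    0.4198     1.439 2.6991e-06
  Change  -1.5925e-05 2.3888e-05 7.9627e-06
  Equil      0.4198     1.439 1.0662e-05
  solve Keq expr → x = 7.9627e-06; check Q = 1.8020e-04
Then change container volume by factor 0.8 (V_new/V_old).
Step 3:
                  M         J         X
  Initial    0.5247     1.799 1.3327e-05
  Change  9.5947e-06 -1.4392e-05 -4.7973e-06
  Equil      0.5248     1.798 8.5300e-06
  solve Keq expr → x = -4.7973e-06; check Q = 1.8020e-04

x = -4.7973e-06 M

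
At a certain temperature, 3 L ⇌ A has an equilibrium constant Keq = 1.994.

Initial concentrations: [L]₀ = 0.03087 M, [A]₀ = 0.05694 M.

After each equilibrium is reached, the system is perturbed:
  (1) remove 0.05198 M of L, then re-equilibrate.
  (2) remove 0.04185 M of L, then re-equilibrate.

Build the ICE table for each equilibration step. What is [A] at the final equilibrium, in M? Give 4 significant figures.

[A]_eq = 0.002091 M

Q₀ = 1936 vs Keq = 1.994 ⇒ Q>K, reverse
Step 1:
                   L          A
  init       0.03087    0.05694
  Δ           0.1406   -0.04688
  eq          0.1715    0.01006
  solve Keq expr → x = -0.04688; check Q = 1.994
Then remove 0.05198 M of L.
Step 2:
                   L          A
  init        0.1195    0.01006
  Δ          0.01546  -0.005155
  eq           0.135   0.004905
  solve Keq expr → x = -0.005155; check Q = 1.994
Then remove 0.04185 M of L.
Step 3:
                   L          A
  init       0.09314   0.004905
  Δ         0.008444  -0.002815
  eq          0.1016   0.002091
  solve Keq expr → x = -0.002815; check Q = 1.994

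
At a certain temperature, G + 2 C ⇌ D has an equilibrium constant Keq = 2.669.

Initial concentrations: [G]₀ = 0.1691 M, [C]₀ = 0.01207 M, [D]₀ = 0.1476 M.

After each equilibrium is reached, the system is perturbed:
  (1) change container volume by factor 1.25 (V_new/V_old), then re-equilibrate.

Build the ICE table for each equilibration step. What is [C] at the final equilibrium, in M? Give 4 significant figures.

[C]_eq = 0.1979 M

Q₀ = 5991 vs Keq = 2.669 ⇒ Q>K, reverse
Step 1:
                   G          C          D
  I           0.1691    0.01207     0.1476
  C           0.1086     0.2172    -0.1086
  E           0.2777     0.2293    0.03898
  solve Keq expr → x = -0.1086; check Q = 2.669
Then change container volume by factor 1.25 (V_new/V_old).
Step 2:
                   G          C          D
  I           0.2222     0.1835    0.03118
  C         0.007211    0.01442  -0.007211
  E           0.2294     0.1979    0.02397
  solve Keq expr → x = -0.007211; check Q = 2.669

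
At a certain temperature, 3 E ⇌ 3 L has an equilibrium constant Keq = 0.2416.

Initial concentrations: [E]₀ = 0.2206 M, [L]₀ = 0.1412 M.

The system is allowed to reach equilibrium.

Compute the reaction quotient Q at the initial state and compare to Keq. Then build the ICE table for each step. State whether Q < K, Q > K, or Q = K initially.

Q₀ = 0.2622 vs Keq = 0.2416 ⇒ Q>K, reverse
Step 1:
                    E           L
  I            0.2206      0.1412
  C          0.002345   -0.002345
  E            0.2229      0.1389
  solve Keq expr → x = -7.8154e-04; check Q = 0.2416

Q₀ = 0.2622; Q > K (proceeds reverse)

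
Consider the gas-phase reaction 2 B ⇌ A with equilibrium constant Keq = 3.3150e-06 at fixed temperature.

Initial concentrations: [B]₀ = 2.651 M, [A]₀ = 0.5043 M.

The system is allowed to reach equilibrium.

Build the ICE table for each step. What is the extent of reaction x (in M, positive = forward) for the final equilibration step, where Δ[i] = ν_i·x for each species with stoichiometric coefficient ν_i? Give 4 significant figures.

x = -0.5043 M

Q₀ = 0.07176 vs Keq = 3.3150e-06 ⇒ Q>K, reverse
Step 1:
                    B           A
  init          2.651      0.5043
  Δ             1.009     -0.5043
  eq             3.66  4.4395e-05
  solve Keq expr → x = -0.5043; check Q = 3.3150e-06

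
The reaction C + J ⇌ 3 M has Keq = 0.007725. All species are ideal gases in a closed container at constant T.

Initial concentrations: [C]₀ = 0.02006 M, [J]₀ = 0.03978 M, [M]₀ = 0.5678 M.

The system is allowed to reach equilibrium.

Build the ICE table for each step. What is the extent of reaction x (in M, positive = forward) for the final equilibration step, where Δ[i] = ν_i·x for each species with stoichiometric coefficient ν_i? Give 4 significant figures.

Q₀ = 229.4 vs Keq = 0.007725 ⇒ Q>K, reverse
Step 1:
                   C          J          M
  init       0.02006    0.03978     0.5678
  Δ            0.167      0.167    -0.5009
  eq           0.187     0.2068    0.06685
  solve Keq expr → x = -0.167; check Q = 0.007725

x = -0.167 M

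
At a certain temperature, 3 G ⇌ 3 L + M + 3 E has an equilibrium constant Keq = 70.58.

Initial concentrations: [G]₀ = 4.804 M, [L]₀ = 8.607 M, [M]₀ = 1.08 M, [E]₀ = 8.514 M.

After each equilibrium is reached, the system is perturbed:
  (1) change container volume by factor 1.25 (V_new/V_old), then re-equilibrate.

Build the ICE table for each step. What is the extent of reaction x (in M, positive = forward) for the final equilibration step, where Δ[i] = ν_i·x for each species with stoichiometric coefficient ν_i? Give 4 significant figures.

x = 0.1109 M

Q₀ = 3833 vs Keq = 70.58 ⇒ Q>K, reverse
Step 1:
                    G           L           M           E
  Initial       4.804       8.607        1.08       8.514
  Change        2.176      -2.176     -0.7254      -2.176
  Equil          6.98       6.431      0.3546       6.338
  solve Keq expr → x = -0.7254; check Q = 70.58
Then change container volume by factor 1.25 (V_new/V_old).
Step 2:
                    G           L           M           E
  Initial       5.584       5.145      0.2837        5.07
  Change      -0.3326      0.3326      0.1109      0.3326
  Equil         5.252       5.477      0.3945       5.403
  solve Keq expr → x = 0.1109; check Q = 70.58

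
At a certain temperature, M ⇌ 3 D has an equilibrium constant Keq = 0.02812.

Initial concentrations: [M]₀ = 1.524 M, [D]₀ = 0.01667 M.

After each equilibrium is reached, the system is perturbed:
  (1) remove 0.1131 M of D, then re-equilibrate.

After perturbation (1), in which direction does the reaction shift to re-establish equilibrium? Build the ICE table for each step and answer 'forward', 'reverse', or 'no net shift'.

Q₀ = 3.0396e-06 vs Keq = 0.02812 ⇒ Q<K, forward
Step 1:
                  M         D
  init        1.524   0.01667
  Δ         -0.1083    0.3248
  eq          1.416    0.3415
  solve Keq expr → x = 0.1083; check Q = 0.02812
Then remove 0.1131 M of D.
Step 2:
                  M         D
  init        1.416    0.2284
  Δ        -0.03671    0.1101
  eq          1.379    0.3385
  solve Keq expr → x = 0.03671; check Q = 0.02812

Direction: forward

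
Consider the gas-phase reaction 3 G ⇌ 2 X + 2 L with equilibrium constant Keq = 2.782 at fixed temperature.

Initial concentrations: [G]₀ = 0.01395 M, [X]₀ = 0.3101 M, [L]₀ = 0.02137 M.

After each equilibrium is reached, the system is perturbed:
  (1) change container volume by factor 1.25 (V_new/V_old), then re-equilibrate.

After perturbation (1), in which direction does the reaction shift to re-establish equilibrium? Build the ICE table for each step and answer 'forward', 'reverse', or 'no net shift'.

Q₀ = 16.18 vs Keq = 2.782 ⇒ Q>K, reverse
Step 1:
                   G          X          L
  init       0.01395     0.3101    0.02137
  Δ         0.007076  -0.004718  -0.004718
  eq         0.02103     0.3054    0.01665
  solve Keq expr → x = -0.002359; check Q = 2.782
Then change container volume by factor 1.25 (V_new/V_old).
Step 2:
                   G          X          L
  init       0.01682     0.2443    0.01332
  Δ       -7.7955e-04 5.1970e-04 5.1970e-04
  eq         0.01604     0.2448    0.01384
  solve Keq expr → x = 2.5985e-04; check Q = 2.782

Direction: forward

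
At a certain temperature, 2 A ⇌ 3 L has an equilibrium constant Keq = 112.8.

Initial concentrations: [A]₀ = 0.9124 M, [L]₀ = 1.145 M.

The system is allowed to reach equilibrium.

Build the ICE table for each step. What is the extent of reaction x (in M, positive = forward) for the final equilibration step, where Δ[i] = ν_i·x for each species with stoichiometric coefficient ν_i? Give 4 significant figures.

Q₀ = 1.803 vs Keq = 112.8 ⇒ Q<K, forward
Step 1:
                   A          L
  Initial     0.9124      1.145
  Change     -0.6284     0.9426
  Equil        0.284      2.088
  solve Keq expr → x = 0.3142; check Q = 112.8

x = 0.3142 M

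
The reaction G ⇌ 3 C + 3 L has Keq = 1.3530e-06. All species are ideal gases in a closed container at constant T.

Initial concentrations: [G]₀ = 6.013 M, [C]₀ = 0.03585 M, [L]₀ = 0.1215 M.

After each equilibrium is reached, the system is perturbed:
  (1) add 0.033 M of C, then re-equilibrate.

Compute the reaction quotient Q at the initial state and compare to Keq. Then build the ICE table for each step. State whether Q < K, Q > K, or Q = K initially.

Q₀ = 1.3744e-08 vs Keq = 1.3530e-06 ⇒ Q<K, forward
Step 1:
                   G          C          L
  I            6.013    0.03585     0.1215
  C         -0.02313    0.06938    0.06938
  E             5.99     0.1052     0.1909
  solve Keq expr → x = 0.02313; check Q = 1.3530e-06
Then add 0.033 M of C.
Step 2:
                   G          C          L
  I             5.99     0.1382     0.1909
  C         0.006793   -0.02038   -0.02038
  E            5.997     0.1179     0.1705
  solve Keq expr → x = -0.006793; check Q = 1.3530e-06

Q₀ = 1.3744e-08; Q < K (proceeds forward)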